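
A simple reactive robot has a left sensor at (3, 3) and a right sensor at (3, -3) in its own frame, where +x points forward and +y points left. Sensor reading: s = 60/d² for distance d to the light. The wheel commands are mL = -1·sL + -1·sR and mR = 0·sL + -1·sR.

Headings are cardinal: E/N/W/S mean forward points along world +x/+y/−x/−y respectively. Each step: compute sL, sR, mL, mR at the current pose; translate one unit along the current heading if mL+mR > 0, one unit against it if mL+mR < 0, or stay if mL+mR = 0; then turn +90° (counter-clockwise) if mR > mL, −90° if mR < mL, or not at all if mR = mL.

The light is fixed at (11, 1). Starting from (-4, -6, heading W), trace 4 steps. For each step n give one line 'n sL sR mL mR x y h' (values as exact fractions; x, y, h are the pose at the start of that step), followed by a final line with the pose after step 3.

n=0: pose=(-4,-6,W); sL=15/106, sR=3/17; mL=-573/1802, mR=-3/17; mL+mR=-891/1802 → advance -1; mR−mL=15/106 → turn +1·90°
n=1: pose=(-3,-6,S); sL=60/221, sR=60/389; mL=-36600/85969, mR=-60/389; mL+mR=-49860/85969 → advance -1; mR−mL=60/221 → turn +1·90°
n=2: pose=(-3,-5,E); sL=6/13, sR=30/101; mL=-996/1313, mR=-30/101; mL+mR=-1386/1313 → advance -1; mR−mL=6/13 → turn +1·90°
n=3: pose=(-4,-5,N); sL=20/111, sR=20/51; mL=-360/629, mR=-20/51; mL+mR=-1820/1887 → advance -1; mR−mL=20/111 → turn +1·90°

0 15/106 3/17 -573/1802 -3/17 -4 -6 W
1 60/221 60/389 -36600/85969 -60/389 -3 -6 S
2 6/13 30/101 -996/1313 -30/101 -3 -5 E
3 20/111 20/51 -360/629 -20/51 -4 -5 N
final -4 -6 W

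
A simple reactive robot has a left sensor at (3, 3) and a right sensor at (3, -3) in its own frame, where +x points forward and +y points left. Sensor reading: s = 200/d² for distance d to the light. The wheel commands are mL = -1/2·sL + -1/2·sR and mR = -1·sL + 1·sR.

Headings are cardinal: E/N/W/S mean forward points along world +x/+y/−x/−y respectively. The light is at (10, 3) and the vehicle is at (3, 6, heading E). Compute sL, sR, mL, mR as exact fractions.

50/13 25/2 -425/52 225/26

left sensor world pos  = (6, 9); dL² = 52
right sensor world pos = (6, 3); dR² = 16
sL = 200/52 = 50/13
sR = 200/16 = 25/2
mL = -1/2·sL + -1/2·sR = -425/52
mR = -1·sL + 1·sR = 225/26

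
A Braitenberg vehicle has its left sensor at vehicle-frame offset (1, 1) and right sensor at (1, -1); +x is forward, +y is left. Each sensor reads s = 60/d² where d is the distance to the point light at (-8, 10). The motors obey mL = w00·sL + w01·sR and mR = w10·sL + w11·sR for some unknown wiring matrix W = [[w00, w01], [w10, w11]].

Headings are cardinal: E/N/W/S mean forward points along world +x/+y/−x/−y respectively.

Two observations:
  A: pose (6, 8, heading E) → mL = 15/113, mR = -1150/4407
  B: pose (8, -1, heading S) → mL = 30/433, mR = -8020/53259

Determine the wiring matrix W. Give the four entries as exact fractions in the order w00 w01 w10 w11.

obs A: pose=(6,8,E) → sL=30/113, sR=10/39, mL=15/113, mR=-1150/4407
obs B: pose=(8,-1,S) → sL=60/433, sR=20/123, mL=30/433, mR=-8020/53259
sensor matrix S = [[30/113, 10/39], [60/433, 20/123]]; det S = 199200/26079157
solve [mL_A; mL_B] = S·[w00; w01] and [mR_A; mR_B] = S·[w10; w11]:
  w00 = 1/2, w01 = 0, w10 = -1/2, w11 = -1/2

1/2 0 -1/2 -1/2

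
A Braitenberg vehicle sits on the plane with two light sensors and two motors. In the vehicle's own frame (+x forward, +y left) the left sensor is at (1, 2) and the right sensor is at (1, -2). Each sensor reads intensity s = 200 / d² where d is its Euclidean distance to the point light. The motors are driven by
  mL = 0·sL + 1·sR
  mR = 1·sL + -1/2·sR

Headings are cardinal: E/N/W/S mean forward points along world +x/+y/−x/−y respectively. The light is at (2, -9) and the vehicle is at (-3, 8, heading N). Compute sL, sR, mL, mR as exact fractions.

left sensor world pos  = (-5, 9); dL² = 373
right sensor world pos = (-1, 9); dR² = 333
sL = 200/373 = 200/373
sR = 200/333 = 200/333
mL = 0·sL + 1·sR = 200/333
mR = 1·sL + -1/2·sR = 29300/124209

200/373 200/333 200/333 29300/124209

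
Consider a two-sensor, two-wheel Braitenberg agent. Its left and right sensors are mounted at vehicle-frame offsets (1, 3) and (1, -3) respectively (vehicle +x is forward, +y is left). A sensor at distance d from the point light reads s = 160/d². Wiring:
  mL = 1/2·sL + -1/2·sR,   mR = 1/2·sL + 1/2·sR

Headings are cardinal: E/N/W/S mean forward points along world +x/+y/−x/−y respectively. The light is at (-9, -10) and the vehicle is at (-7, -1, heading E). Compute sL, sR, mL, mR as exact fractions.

160/153 32/9 -64/51 352/153

left sensor world pos  = (-6, 2); dL² = 153
right sensor world pos = (-6, -4); dR² = 45
sL = 160/153 = 160/153
sR = 160/45 = 32/9
mL = 1/2·sL + -1/2·sR = -64/51
mR = 1/2·sL + 1/2·sR = 352/153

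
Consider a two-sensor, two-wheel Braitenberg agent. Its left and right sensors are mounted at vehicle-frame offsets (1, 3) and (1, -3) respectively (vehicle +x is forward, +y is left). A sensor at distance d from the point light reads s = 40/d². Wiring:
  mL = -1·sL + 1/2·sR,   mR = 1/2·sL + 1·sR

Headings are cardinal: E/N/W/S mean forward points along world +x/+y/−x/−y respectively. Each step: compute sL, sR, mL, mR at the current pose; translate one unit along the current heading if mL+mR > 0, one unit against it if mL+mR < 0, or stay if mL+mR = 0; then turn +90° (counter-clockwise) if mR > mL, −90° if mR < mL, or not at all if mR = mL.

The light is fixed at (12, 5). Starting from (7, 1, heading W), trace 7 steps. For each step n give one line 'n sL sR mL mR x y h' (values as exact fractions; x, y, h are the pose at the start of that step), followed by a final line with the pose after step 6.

0 8/17 40/37 44/629 828/629 7 1 W
1 20/17 20/53 -890/901 870/901 6 1 S
2 8/5 40/61 -388/305 444/305 6 2 E
3 10/17 5 65/34 90/17 7 2 N
4 40/61 40/37 -260/2257 3180/2257 7 3 W
5 20/9 4/9 -2 14/9 6 3 S
6 40/29 40/41 -1060/1189 1980/1189 6 4 E
final 7 4 N

n=0: pose=(7,1,W); sL=8/17, sR=40/37; mL=44/629, mR=828/629; mL+mR=872/629 → advance +1; mR−mL=784/629 → turn +1·90°
n=1: pose=(6,1,S); sL=20/17, sR=20/53; mL=-890/901, mR=870/901; mL+mR=-20/901 → advance -1; mR−mL=1760/901 → turn +1·90°
n=2: pose=(6,2,E); sL=8/5, sR=40/61; mL=-388/305, mR=444/305; mL+mR=56/305 → advance +1; mR−mL=832/305 → turn +1·90°
n=3: pose=(7,2,N); sL=10/17, sR=5; mL=65/34, mR=90/17; mL+mR=245/34 → advance +1; mR−mL=115/34 → turn +1·90°
n=4: pose=(7,3,W); sL=40/61, sR=40/37; mL=-260/2257, mR=3180/2257; mL+mR=2920/2257 → advance +1; mR−mL=3440/2257 → turn +1·90°
n=5: pose=(6,3,S); sL=20/9, sR=4/9; mL=-2, mR=14/9; mL+mR=-4/9 → advance -1; mR−mL=32/9 → turn +1·90°
n=6: pose=(6,4,E); sL=40/29, sR=40/41; mL=-1060/1189, mR=1980/1189; mL+mR=920/1189 → advance +1; mR−mL=3040/1189 → turn +1·90°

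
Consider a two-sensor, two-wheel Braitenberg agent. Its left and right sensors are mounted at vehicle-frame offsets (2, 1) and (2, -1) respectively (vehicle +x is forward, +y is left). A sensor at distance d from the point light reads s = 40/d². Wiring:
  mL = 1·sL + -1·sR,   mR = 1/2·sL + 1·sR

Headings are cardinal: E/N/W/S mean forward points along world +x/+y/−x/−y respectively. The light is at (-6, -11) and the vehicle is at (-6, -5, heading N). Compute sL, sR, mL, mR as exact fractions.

8/13 8/13 0 12/13

left sensor world pos  = (-7, -3); dL² = 65
right sensor world pos = (-5, -3); dR² = 65
sL = 40/65 = 8/13
sR = 40/65 = 8/13
mL = 1·sL + -1·sR = 0
mR = 1/2·sL + 1·sR = 12/13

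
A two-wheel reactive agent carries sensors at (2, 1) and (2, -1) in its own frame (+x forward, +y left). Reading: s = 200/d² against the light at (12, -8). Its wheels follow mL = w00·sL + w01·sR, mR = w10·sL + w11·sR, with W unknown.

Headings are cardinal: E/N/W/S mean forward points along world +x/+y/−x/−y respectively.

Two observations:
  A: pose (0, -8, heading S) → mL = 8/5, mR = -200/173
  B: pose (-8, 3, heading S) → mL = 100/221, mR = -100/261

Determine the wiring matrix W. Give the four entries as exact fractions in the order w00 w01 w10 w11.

1 0 0 -1

obs A: pose=(0,-8,S) → sL=8/5, sR=200/173, mL=8/5, mR=-200/173
obs B: pose=(-8,3,S) → sL=100/221, sR=100/261, mL=100/221, mR=-100/261
sensor matrix S = [[8/5, 200/173], [100/221, 100/261]]; det S = 897280/9978813
solve [mL_A; mL_B] = S·[w00; w01] and [mR_A; mR_B] = S·[w10; w11]:
  w00 = 1, w01 = 0, w10 = 0, w11 = -1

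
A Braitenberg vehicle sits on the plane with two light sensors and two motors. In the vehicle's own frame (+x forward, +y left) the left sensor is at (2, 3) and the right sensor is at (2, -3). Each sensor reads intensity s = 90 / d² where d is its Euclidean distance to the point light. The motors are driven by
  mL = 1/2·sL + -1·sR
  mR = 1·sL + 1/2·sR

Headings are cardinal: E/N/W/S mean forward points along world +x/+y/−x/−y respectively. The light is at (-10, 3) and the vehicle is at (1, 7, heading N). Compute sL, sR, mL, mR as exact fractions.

left sensor world pos  = (-2, 9); dL² = 100
right sensor world pos = (4, 9); dR² = 232
sL = 90/100 = 9/10
sR = 90/232 = 45/116
mL = 1/2·sL + -1·sR = 9/145
mR = 1·sL + 1/2·sR = 1269/1160

9/10 45/116 9/145 1269/1160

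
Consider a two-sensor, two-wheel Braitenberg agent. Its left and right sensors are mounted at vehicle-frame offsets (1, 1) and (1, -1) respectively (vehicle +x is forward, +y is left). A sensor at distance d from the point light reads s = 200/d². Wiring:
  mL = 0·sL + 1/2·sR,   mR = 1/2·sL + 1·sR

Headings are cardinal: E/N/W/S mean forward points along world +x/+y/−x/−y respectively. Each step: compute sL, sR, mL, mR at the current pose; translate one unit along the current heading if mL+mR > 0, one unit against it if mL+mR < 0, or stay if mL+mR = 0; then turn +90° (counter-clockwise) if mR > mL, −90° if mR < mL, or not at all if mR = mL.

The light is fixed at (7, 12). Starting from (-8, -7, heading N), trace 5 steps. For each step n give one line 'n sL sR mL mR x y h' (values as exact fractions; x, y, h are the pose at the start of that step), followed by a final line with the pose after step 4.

n=0: pose=(-8,-7,N); sL=10/29, sR=5/13; mL=5/26, mR=210/377; mL+mR=565/754 → advance +1; mR−mL=275/754 → turn +1·90°
n=1: pose=(-8,-6,W); sL=200/617, sR=40/109; mL=20/109, mR=35580/67253; mL+mR=47920/67253 → advance +1; mR−mL=23240/67253 → turn +1·90°
n=2: pose=(-9,-6,S); sL=100/293, sR=4/13; mL=2/13, mR=1822/3809; mL+mR=2408/3809 → advance +1; mR−mL=1236/3809 → turn +1·90°
n=3: pose=(-9,-7,E); sL=200/549, sR=8/25; mL=4/25, mR=6892/13725; mL+mR=9088/13725 → advance +1; mR−mL=4696/13725 → turn +1·90°
n=4: pose=(-8,-7,N); sL=10/29, sR=5/13; mL=5/26, mR=210/377; mL+mR=565/754 → advance +1; mR−mL=275/754 → turn +1·90°

0 10/29 5/13 5/26 210/377 -8 -7 N
1 200/617 40/109 20/109 35580/67253 -8 -6 W
2 100/293 4/13 2/13 1822/3809 -9 -6 S
3 200/549 8/25 4/25 6892/13725 -9 -7 E
4 10/29 5/13 5/26 210/377 -8 -7 N
final -8 -6 W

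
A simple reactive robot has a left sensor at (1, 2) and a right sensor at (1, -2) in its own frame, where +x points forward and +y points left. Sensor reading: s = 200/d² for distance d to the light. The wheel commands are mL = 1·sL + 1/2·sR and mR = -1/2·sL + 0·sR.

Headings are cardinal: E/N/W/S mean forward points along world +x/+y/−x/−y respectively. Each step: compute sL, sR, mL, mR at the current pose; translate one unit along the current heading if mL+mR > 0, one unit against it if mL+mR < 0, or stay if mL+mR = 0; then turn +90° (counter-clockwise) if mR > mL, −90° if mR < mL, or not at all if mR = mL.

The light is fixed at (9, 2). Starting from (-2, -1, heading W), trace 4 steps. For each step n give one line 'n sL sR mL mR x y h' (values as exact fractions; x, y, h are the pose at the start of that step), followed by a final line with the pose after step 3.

n=0: pose=(-2,-1,W); sL=200/169, sR=40/29; mL=9180/4901, mR=-100/169; mL+mR=6280/4901 → advance +1; mR−mL=-12080/4901 → turn -1·90°
n=1: pose=(-3,-1,N); sL=1, sR=25/13; mL=51/26, mR=-1/2; mL+mR=19/13 → advance +1; mR−mL=-32/13 → turn -1·90°
n=2: pose=(-3,0,E); sL=200/121, sR=200/137; mL=39500/16577, mR=-100/121; mL+mR=25800/16577 → advance +1; mR−mL=-53200/16577 → turn -1·90°
n=3: pose=(-2,0,S); sL=20/9, sR=100/89; mL=2230/801, mR=-10/9; mL+mR=1340/801 → advance +1; mR−mL=-1040/267 → turn -1·90°

0 200/169 40/29 9180/4901 -100/169 -2 -1 W
1 1 25/13 51/26 -1/2 -3 -1 N
2 200/121 200/137 39500/16577 -100/121 -3 0 E
3 20/9 100/89 2230/801 -10/9 -2 0 S
final -2 -1 W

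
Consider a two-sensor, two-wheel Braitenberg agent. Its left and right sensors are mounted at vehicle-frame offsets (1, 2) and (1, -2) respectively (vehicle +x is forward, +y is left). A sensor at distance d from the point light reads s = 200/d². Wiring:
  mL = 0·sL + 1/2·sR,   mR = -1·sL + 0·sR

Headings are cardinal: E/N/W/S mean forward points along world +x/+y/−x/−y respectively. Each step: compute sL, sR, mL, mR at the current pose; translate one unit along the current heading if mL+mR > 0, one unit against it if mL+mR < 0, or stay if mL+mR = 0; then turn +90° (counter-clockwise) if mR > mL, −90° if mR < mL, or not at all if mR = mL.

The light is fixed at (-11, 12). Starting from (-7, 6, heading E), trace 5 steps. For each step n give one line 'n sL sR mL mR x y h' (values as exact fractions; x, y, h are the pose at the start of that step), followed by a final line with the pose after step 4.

n=0: pose=(-7,6,E); sL=200/41, sR=200/89; mL=100/89, mR=-200/41; mL+mR=-13700/3649 → advance -1; mR−mL=-21900/3649 → turn -1·90°
n=1: pose=(-8,6,S); sL=100/37, sR=4; mL=2, mR=-100/37; mL+mR=-26/37 → advance -1; mR−mL=-174/37 → turn -1·90°
n=2: pose=(-8,7,W); sL=200/53, sR=200/13; mL=100/13, mR=-200/53; mL+mR=2700/689 → advance +1; mR−mL=-7900/689 → turn -1·90°
n=3: pose=(-9,7,N); sL=25/2, sR=25/4; mL=25/8, mR=-25/2; mL+mR=-75/8 → advance -1; mR−mL=-125/8 → turn -1·90°
n=4: pose=(-9,6,E); sL=8, sR=200/73; mL=100/73, mR=-8; mL+mR=-484/73 → advance -1; mR−mL=-684/73 → turn -1·90°

0 200/41 200/89 100/89 -200/41 -7 6 E
1 100/37 4 2 -100/37 -8 6 S
2 200/53 200/13 100/13 -200/53 -8 7 W
3 25/2 25/4 25/8 -25/2 -9 7 N
4 8 200/73 100/73 -8 -9 6 E
final -10 6 S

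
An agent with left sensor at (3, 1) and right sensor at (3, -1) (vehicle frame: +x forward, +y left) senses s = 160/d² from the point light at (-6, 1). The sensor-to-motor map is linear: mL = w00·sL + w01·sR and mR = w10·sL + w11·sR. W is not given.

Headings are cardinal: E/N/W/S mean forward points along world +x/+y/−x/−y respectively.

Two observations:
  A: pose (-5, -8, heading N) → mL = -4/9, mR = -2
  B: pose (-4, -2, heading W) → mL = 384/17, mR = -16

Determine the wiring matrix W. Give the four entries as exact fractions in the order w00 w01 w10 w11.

-1 1 0 -1/2

obs A: pose=(-5,-8,N) → sL=40/9, sR=4, mL=-4/9, mR=-2
obs B: pose=(-4,-2,W) → sL=160/17, sR=32, mL=384/17, mR=-16
sensor matrix S = [[40/9, 4], [160/17, 32]]; det S = 16000/153
solve [mL_A; mL_B] = S·[w00; w01] and [mR_A; mR_B] = S·[w10; w11]:
  w00 = -1, w01 = 1, w10 = 0, w11 = -1/2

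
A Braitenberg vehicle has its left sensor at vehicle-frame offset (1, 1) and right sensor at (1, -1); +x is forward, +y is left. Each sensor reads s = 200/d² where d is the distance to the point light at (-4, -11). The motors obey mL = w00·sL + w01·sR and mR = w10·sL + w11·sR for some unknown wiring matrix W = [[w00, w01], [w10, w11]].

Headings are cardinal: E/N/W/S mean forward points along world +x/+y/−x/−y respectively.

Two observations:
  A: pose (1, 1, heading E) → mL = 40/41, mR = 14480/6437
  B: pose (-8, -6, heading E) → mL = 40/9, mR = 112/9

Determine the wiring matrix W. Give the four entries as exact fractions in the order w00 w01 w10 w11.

obs A: pose=(1,1,E) → sL=40/41, sR=200/157, mL=40/41, mR=14480/6437
obs B: pose=(-8,-6,E) → sL=40/9, sR=8, mL=40/9, mR=112/9
sensor matrix S = [[40/41, 200/157], [40/9, 8]]; det S = 124160/57933
solve [mL_A; mL_B] = S·[w00; w01] and [mR_A; mR_B] = S·[w10; w11]:
  w00 = 1, w01 = 0, w10 = 1, w11 = 1

1 0 1 1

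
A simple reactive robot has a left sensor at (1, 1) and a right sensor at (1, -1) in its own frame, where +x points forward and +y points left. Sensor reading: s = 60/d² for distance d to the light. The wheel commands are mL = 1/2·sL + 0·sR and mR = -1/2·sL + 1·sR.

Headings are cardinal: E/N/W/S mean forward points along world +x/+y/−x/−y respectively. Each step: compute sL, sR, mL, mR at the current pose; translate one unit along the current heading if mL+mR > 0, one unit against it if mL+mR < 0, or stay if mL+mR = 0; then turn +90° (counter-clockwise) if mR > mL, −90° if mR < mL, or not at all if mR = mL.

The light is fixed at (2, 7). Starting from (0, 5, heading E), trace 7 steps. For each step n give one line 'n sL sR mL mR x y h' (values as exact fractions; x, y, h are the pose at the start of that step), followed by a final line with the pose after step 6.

n=0: pose=(0,5,E); sL=30, sR=6; mL=15, mR=-9; mL+mR=6 → advance +1; mR−mL=-24 → turn -1·90°
n=1: pose=(1,5,S); sL=20/3, sR=60/13; mL=10/3, mR=50/39; mL+mR=60/13 → advance +1; mR−mL=-80/39 → turn -1·90°
n=2: pose=(1,4,W); sL=3, sR=15/2; mL=3/2, mR=6; mL+mR=15/2 → advance +1; mR−mL=9/2 → turn +1·90°
n=3: pose=(0,4,S); sL=60/17, sR=12/5; mL=30/17, mR=54/85; mL+mR=12/5 → advance +1; mR−mL=-96/85 → turn -1·90°
n=4: pose=(0,3,W); sL=30/17, sR=10/3; mL=15/17, mR=125/51; mL+mR=10/3 → advance +1; mR−mL=80/51 → turn +1·90°
n=5: pose=(-1,3,S); sL=60/29, sR=60/41; mL=30/29, mR=510/1189; mL+mR=60/41 → advance +1; mR−mL=-720/1189 → turn -1·90°
n=6: pose=(-1,2,W); sL=15/13, sR=15/8; mL=15/26, mR=135/104; mL+mR=15/8 → advance +1; mR−mL=75/104 → turn +1·90°

0 30 6 15 -9 0 5 E
1 20/3 60/13 10/3 50/39 1 5 S
2 3 15/2 3/2 6 1 4 W
3 60/17 12/5 30/17 54/85 0 4 S
4 30/17 10/3 15/17 125/51 0 3 W
5 60/29 60/41 30/29 510/1189 -1 3 S
6 15/13 15/8 15/26 135/104 -1 2 W
final -2 2 S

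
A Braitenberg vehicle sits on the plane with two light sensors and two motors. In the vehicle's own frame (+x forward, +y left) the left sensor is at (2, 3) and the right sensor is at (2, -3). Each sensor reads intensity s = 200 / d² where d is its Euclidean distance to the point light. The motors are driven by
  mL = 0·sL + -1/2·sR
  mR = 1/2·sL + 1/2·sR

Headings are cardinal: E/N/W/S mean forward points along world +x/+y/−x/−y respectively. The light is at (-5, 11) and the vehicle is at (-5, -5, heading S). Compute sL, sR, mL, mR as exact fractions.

left sensor world pos  = (-2, -7); dL² = 333
right sensor world pos = (-8, -7); dR² = 333
sL = 200/333 = 200/333
sR = 200/333 = 200/333
mL = 0·sL + -1/2·sR = -100/333
mR = 1/2·sL + 1/2·sR = 200/333

200/333 200/333 -100/333 200/333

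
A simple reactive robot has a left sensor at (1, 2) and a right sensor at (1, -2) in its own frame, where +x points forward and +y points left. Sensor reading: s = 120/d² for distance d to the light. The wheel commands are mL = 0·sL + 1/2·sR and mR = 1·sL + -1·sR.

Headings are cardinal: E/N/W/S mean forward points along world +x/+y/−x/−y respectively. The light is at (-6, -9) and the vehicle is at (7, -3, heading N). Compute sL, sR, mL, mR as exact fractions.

left sensor world pos  = (5, -2); dL² = 170
right sensor world pos = (9, -2); dR² = 274
sL = 120/170 = 12/17
sR = 120/274 = 60/137
mL = 0·sL + 1/2·sR = 30/137
mR = 1·sL + -1·sR = 624/2329

12/17 60/137 30/137 624/2329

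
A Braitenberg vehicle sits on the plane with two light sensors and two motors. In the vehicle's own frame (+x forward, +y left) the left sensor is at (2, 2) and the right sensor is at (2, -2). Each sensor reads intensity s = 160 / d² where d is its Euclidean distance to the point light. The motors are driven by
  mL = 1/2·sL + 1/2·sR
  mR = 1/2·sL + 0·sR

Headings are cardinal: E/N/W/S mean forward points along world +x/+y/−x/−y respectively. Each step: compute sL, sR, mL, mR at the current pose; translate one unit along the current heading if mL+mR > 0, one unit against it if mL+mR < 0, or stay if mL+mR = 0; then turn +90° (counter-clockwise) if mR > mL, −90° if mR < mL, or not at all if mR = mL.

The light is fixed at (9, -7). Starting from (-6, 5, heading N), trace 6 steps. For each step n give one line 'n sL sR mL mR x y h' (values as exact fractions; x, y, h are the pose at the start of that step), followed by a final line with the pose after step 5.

0 32/97 32/73 2720/7081 16/97 -6 5 N
1 80/197 16/29 2736/5713 40/197 -6 6 E
2 32/53 160/377 10272/19981 16/53 -5 6 S
3 40/89 40/113 4040/10057 20/89 -5 5 W
4 32/97 32/73 2720/7081 16/97 -6 5 N
5 80/197 16/29 2736/5713 40/197 -6 6 E
final -5 6 S

n=0: pose=(-6,5,N); sL=32/97, sR=32/73; mL=2720/7081, mR=16/97; mL+mR=3888/7081 → advance +1; mR−mL=-16/73 → turn -1·90°
n=1: pose=(-6,6,E); sL=80/197, sR=16/29; mL=2736/5713, mR=40/197; mL+mR=3896/5713 → advance +1; mR−mL=-8/29 → turn -1·90°
n=2: pose=(-5,6,S); sL=32/53, sR=160/377; mL=10272/19981, mR=16/53; mL+mR=16304/19981 → advance +1; mR−mL=-80/377 → turn -1·90°
n=3: pose=(-5,5,W); sL=40/89, sR=40/113; mL=4040/10057, mR=20/89; mL+mR=6300/10057 → advance +1; mR−mL=-20/113 → turn -1·90°
n=4: pose=(-6,5,N); sL=32/97, sR=32/73; mL=2720/7081, mR=16/97; mL+mR=3888/7081 → advance +1; mR−mL=-16/73 → turn -1·90°
n=5: pose=(-6,6,E); sL=80/197, sR=16/29; mL=2736/5713, mR=40/197; mL+mR=3896/5713 → advance +1; mR−mL=-8/29 → turn -1·90°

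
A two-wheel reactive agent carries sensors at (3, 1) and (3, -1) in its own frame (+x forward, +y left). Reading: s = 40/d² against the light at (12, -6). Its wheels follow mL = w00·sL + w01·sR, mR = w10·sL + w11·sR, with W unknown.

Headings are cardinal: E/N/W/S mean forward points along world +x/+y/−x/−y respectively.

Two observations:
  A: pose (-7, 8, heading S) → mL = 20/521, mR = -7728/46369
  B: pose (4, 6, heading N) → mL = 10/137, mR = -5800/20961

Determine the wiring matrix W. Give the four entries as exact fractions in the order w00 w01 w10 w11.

obs A: pose=(-7,8,S) → sL=8/89, sR=40/521, mL=20/521, mR=-7728/46369
obs B: pose=(4,6,N) → sL=20/153, sR=20/137, mL=10/137, mR=-5800/20961
sensor matrix S = [[8/89, 40/521], [20/153, 20/137]]; det S = 2999680/971940609
solve [mL_A; mL_B] = S·[w00; w01] and [mR_A; mR_B] = S·[w10; w11]:
  w00 = 0, w01 = 1/2, w10 = -1, w11 = -1

0 1/2 -1 -1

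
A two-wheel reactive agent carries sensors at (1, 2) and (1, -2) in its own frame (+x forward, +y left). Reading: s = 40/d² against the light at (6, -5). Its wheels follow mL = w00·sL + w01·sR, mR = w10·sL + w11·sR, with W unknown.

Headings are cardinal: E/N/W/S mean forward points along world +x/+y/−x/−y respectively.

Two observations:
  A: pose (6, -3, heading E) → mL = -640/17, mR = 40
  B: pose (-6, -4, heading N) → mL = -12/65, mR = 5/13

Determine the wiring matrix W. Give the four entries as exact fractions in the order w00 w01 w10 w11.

obs A: pose=(6,-3,E) → sL=40/17, sR=40, mL=-640/17, mR=40
obs B: pose=(-6,-4,N) → sL=1/5, sR=5/13, mL=-12/65, mR=5/13
sensor matrix S = [[40/17, 40], [1/5, 5/13]]; det S = -1568/221
solve [mL_A; mL_B] = S·[w00; w01] and [mR_A; mR_B] = S·[w10; w11]:
  w00 = 1, w01 = -1, w10 = 0, w11 = 1

1 -1 0 1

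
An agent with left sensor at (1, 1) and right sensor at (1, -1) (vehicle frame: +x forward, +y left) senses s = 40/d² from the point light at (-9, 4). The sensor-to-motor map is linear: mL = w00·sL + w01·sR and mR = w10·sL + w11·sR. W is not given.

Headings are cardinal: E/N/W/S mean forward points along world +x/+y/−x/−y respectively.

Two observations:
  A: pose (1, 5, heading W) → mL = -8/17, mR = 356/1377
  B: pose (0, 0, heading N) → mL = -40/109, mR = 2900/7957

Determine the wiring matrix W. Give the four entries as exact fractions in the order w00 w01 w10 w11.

obs A: pose=(1,5,W) → sL=40/81, sR=8/17, mL=-8/17, mR=356/1377
obs B: pose=(0,0,N) → sL=40/73, sR=40/109, mL=-40/109, mR=2900/7957
sensor matrix S = [[40/81, 8/17], [40/73, 40/109]]; det S = -839680/10956789
solve [mL_A; mL_B] = S·[w00; w01] and [mR_A; mR_B] = S·[w10; w11]:
  w00 = 0, w01 = -1, w10 = 1, w11 = -1/2

0 -1 1 -1/2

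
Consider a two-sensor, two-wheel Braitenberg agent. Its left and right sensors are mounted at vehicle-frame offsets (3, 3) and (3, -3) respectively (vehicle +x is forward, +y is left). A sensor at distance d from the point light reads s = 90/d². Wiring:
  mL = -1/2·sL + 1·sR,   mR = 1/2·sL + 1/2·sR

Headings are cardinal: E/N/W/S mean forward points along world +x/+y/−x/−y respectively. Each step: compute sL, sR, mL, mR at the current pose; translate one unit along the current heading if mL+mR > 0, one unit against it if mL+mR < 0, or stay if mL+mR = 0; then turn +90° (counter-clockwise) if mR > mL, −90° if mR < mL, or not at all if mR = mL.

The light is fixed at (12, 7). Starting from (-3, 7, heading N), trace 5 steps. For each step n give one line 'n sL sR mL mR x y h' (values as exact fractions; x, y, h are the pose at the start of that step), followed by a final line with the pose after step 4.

0 10/37 10/17 285/629 270/629 -3 7 N
1 9/16 45/74 387/1184 693/1184 -3 8 E
2 18/61 90/137 4257/8357 3978/8357 -2 8 N
3 45/73 45/61 3825/8906 3015/4453 -2 9 E
4 90/281 18/25 3933/7025 3654/7025 -1 9 N
final -1 10 E

n=0: pose=(-3,7,N); sL=10/37, sR=10/17; mL=285/629, mR=270/629; mL+mR=15/17 → advance +1; mR−mL=-15/629 → turn -1·90°
n=1: pose=(-3,8,E); sL=9/16, sR=45/74; mL=387/1184, mR=693/1184; mL+mR=135/148 → advance +1; mR−mL=153/592 → turn +1·90°
n=2: pose=(-2,8,N); sL=18/61, sR=90/137; mL=4257/8357, mR=3978/8357; mL+mR=135/137 → advance +1; mR−mL=-279/8357 → turn -1·90°
n=3: pose=(-2,9,E); sL=45/73, sR=45/61; mL=3825/8906, mR=3015/4453; mL+mR=135/122 → advance +1; mR−mL=2205/8906 → turn +1·90°
n=4: pose=(-1,9,N); sL=90/281, sR=18/25; mL=3933/7025, mR=3654/7025; mL+mR=27/25 → advance +1; mR−mL=-279/7025 → turn -1·90°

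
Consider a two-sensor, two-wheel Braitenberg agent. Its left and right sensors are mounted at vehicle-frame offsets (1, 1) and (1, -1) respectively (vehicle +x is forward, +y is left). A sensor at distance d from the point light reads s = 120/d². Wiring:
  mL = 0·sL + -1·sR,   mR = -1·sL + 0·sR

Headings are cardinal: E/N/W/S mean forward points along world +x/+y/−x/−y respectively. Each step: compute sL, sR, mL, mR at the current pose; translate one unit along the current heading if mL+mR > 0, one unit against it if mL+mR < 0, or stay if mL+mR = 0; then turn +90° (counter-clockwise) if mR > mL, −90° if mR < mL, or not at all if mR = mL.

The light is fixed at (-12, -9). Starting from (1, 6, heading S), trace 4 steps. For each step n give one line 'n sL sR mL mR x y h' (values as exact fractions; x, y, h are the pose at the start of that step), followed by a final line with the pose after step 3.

0 15/49 6/17 -6/17 -15/49 1 6 S
1 24/97 120/421 -120/421 -24/97 1 7 E
2 12/41 60/229 -60/229 -12/41 0 7 N
3 24/85 24/73 -24/73 -24/85 0 6 E
final -1 6 N

n=0: pose=(1,6,S); sL=15/49, sR=6/17; mL=-6/17, mR=-15/49; mL+mR=-549/833 → advance -1; mR−mL=39/833 → turn +1·90°
n=1: pose=(1,7,E); sL=24/97, sR=120/421; mL=-120/421, mR=-24/97; mL+mR=-21744/40837 → advance -1; mR−mL=1536/40837 → turn +1·90°
n=2: pose=(0,7,N); sL=12/41, sR=60/229; mL=-60/229, mR=-12/41; mL+mR=-5208/9389 → advance -1; mR−mL=-288/9389 → turn -1·90°
n=3: pose=(0,6,E); sL=24/85, sR=24/73; mL=-24/73, mR=-24/85; mL+mR=-3792/6205 → advance -1; mR−mL=288/6205 → turn +1·90°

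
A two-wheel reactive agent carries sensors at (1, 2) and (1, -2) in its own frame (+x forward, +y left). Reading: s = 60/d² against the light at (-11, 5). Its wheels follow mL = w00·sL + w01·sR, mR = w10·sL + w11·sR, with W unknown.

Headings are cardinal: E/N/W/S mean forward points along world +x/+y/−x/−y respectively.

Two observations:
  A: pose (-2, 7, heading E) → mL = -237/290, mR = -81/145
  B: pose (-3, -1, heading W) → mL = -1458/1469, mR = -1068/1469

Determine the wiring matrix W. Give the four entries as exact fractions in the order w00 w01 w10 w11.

obs A: pose=(-2,7,E) → sL=15/29, sR=3/5, mL=-237/290, mR=-81/145
obs B: pose=(-3,-1,W) → sL=60/113, sR=12/13, mL=-1458/1469, mR=-1068/1469
sensor matrix S = [[15/29, 3/5], [60/113, 12/13]]; det S = 6768/42601
solve [mL_A; mL_B] = S·[w00; w01] and [mR_A; mR_B] = S·[w10; w11]:
  w00 = -1, w01 = -1/2, w10 = -1/2, w11 = -1/2

-1 -1/2 -1/2 -1/2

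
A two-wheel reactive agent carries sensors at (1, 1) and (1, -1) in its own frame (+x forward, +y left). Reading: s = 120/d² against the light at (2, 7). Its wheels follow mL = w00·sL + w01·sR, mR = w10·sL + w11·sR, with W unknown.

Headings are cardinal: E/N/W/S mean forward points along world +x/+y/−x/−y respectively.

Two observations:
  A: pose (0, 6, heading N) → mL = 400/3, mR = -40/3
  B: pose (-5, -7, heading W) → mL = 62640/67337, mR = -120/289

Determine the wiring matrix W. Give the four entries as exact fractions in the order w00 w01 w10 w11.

1 1 -1 0

obs A: pose=(0,6,N) → sL=40/3, sR=120, mL=400/3, mR=-40/3
obs B: pose=(-5,-7,W) → sL=120/289, sR=120/233, mL=62640/67337, mR=-120/289
sensor matrix S = [[40/3, 120], [120/289, 120/233]]; det S = -2892800/67337
solve [mL_A; mL_B] = S·[w00; w01] and [mR_A; mR_B] = S·[w10; w11]:
  w00 = 1, w01 = 1, w10 = -1, w11 = 0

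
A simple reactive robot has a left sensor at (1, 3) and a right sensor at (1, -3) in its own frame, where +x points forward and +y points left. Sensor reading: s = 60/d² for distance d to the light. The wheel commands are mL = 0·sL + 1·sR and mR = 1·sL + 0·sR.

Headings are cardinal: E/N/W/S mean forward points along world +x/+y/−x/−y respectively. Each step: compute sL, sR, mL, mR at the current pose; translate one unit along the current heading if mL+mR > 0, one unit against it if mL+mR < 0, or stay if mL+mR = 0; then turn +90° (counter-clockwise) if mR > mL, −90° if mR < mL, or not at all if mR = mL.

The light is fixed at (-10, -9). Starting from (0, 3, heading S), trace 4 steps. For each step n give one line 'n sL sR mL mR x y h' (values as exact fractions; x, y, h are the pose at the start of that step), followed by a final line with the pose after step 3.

n=0: pose=(0,3,S); sL=6/29, sR=6/17; mL=6/17, mR=6/29; mL+mR=276/493 → advance +1; mR−mL=-72/493 → turn -1·90°
n=1: pose=(0,2,W); sL=12/29, sR=60/277; mL=60/277, mR=12/29; mL+mR=5064/8033 → advance +1; mR−mL=1584/8033 → turn +1·90°
n=2: pose=(-1,2,S); sL=15/61, sR=15/34; mL=15/34, mR=15/61; mL+mR=1425/2074 → advance +1; mR−mL=-405/2074 → turn -1·90°
n=3: pose=(-1,1,W); sL=60/113, sR=60/233; mL=60/233, mR=60/113; mL+mR=20760/26329 → advance +1; mR−mL=7200/26329 → turn +1·90°

0 6/29 6/17 6/17 6/29 0 3 S
1 12/29 60/277 60/277 12/29 0 2 W
2 15/61 15/34 15/34 15/61 -1 2 S
3 60/113 60/233 60/233 60/113 -1 1 W
final -2 1 S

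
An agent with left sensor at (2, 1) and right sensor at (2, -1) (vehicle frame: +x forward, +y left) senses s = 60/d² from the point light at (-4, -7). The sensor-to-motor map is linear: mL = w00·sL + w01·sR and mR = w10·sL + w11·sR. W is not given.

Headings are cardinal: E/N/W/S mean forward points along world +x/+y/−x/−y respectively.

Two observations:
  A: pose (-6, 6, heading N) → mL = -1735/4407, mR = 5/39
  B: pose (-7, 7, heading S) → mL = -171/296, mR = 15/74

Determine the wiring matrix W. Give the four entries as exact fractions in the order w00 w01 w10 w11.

-1/2 -1 1/2 0

obs A: pose=(-6,6,N) → sL=10/39, sR=30/113, mL=-1735/4407, mR=5/39
obs B: pose=(-7,7,S) → sL=15/37, sR=3/8, mL=-171/296, mR=15/74
sensor matrix S = [[10/39, 30/113], [15/37, 3/8]]; det S = -2495/217412
solve [mL_A; mL_B] = S·[w00; w01] and [mR_A; mR_B] = S·[w10; w11]:
  w00 = -1/2, w01 = -1, w10 = 1/2, w11 = 0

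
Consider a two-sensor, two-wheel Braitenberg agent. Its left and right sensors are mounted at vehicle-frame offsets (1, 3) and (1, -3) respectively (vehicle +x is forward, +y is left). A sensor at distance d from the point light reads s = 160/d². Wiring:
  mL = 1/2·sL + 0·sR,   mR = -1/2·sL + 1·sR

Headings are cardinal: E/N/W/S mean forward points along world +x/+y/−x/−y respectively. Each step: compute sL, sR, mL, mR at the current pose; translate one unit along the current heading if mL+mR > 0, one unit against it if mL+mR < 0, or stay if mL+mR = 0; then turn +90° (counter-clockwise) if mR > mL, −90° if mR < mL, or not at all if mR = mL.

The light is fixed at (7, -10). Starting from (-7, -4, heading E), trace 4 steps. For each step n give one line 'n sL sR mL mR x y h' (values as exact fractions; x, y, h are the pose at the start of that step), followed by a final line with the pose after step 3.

n=0: pose=(-7,-4,E); sL=16/25, sR=80/89; mL=8/25, mR=1288/2225; mL+mR=80/89 → advance +1; mR−mL=576/2225 → turn +1·90°
n=1: pose=(-6,-4,N); sL=32/61, sR=160/149; mL=16/61, mR=7376/9089; mL+mR=160/149 → advance +1; mR−mL=4992/9089 → turn +1·90°
n=2: pose=(-6,-3,W); sL=40/53, sR=20/37; mL=20/53, mR=320/1961; mL+mR=20/37 → advance +1; mR−mL=-420/1961 → turn -1·90°
n=3: pose=(-7,-3,N); sL=160/353, sR=32/37; mL=80/353, mR=8336/13061; mL+mR=32/37 → advance +1; mR−mL=5376/13061 → turn +1·90°

0 16/25 80/89 8/25 1288/2225 -7 -4 E
1 32/61 160/149 16/61 7376/9089 -6 -4 N
2 40/53 20/37 20/53 320/1961 -6 -3 W
3 160/353 32/37 80/353 8336/13061 -7 -3 N
final -7 -2 W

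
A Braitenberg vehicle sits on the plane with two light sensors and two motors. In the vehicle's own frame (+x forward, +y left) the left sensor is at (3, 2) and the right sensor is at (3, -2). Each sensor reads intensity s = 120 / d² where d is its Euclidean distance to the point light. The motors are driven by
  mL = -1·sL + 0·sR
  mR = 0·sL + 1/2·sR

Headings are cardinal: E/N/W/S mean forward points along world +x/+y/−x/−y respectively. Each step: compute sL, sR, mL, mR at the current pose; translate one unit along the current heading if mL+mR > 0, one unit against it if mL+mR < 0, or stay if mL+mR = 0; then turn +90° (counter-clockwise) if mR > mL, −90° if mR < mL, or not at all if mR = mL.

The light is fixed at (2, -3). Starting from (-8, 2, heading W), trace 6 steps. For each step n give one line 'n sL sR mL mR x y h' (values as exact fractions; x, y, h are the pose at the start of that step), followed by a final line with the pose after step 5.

n=0: pose=(-8,2,W); sL=60/89, sR=60/109; mL=-60/89, mR=30/109; mL+mR=-3870/9701 → advance -1; mR−mL=9210/9701 → turn +1·90°
n=1: pose=(-7,2,S); sL=120/53, sR=24/25; mL=-120/53, mR=12/25; mL+mR=-2364/1325 → advance -1; mR−mL=3636/1325 → turn +1·90°
n=2: pose=(-7,3,E); sL=6/5, sR=30/13; mL=-6/5, mR=15/13; mL+mR=-3/65 → advance -1; mR−mL=153/65 → turn +1·90°
n=3: pose=(-8,3,N); sL=8/15, sR=24/29; mL=-8/15, mR=12/29; mL+mR=-52/435 → advance -1; mR−mL=412/435 → turn +1·90°
n=4: pose=(-8,2,W); sL=60/89, sR=60/109; mL=-60/89, mR=30/109; mL+mR=-3870/9701 → advance -1; mR−mL=9210/9701 → turn +1·90°
n=5: pose=(-7,2,S); sL=120/53, sR=24/25; mL=-120/53, mR=12/25; mL+mR=-2364/1325 → advance -1; mR−mL=3636/1325 → turn +1·90°

0 60/89 60/109 -60/89 30/109 -8 2 W
1 120/53 24/25 -120/53 12/25 -7 2 S
2 6/5 30/13 -6/5 15/13 -7 3 E
3 8/15 24/29 -8/15 12/29 -8 3 N
4 60/89 60/109 -60/89 30/109 -8 2 W
5 120/53 24/25 -120/53 12/25 -7 2 S
final -7 3 E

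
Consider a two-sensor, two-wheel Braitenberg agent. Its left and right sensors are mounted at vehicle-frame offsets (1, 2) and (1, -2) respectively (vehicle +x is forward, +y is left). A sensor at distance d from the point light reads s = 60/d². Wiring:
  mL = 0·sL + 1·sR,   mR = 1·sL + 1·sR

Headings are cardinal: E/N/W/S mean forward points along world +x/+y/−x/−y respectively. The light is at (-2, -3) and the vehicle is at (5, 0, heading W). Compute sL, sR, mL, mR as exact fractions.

left sensor world pos  = (4, -2); dL² = 37
right sensor world pos = (4, 2); dR² = 61
sL = 60/37 = 60/37
sR = 60/61 = 60/61
mL = 0·sL + 1·sR = 60/61
mR = 1·sL + 1·sR = 5880/2257

60/37 60/61 60/61 5880/2257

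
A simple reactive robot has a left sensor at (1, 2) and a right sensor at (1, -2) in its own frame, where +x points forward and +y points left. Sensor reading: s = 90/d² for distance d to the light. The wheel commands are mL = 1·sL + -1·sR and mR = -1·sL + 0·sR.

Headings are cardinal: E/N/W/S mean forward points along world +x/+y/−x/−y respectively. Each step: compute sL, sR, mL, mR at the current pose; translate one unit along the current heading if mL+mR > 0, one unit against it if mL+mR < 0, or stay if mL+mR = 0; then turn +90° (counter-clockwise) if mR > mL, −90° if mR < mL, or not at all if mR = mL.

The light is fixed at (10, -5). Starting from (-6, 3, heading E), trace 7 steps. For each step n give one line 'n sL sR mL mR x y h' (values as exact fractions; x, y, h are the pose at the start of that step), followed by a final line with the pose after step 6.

0 18/65 10/29 -128/1885 -18/65 -6 3 E
1 45/137 9/41 612/5617 -45/137 -7 3 S
2 90/373 18/89 1296/33197 -90/373 -7 4 W
3 45/212 45/148 -180/1961 -45/212 -6 4 N
4 18/65 10/29 -128/1885 -18/65 -6 3 E
5 45/137 9/41 612/5617 -45/137 -7 3 S
6 90/373 18/89 1296/33197 -90/373 -7 4 W
final -6 4 N

n=0: pose=(-6,3,E); sL=18/65, sR=10/29; mL=-128/1885, mR=-18/65; mL+mR=-10/29 → advance -1; mR−mL=-394/1885 → turn -1·90°
n=1: pose=(-7,3,S); sL=45/137, sR=9/41; mL=612/5617, mR=-45/137; mL+mR=-9/41 → advance -1; mR−mL=-2457/5617 → turn -1·90°
n=2: pose=(-7,4,W); sL=90/373, sR=18/89; mL=1296/33197, mR=-90/373; mL+mR=-18/89 → advance -1; mR−mL=-9306/33197 → turn -1·90°
n=3: pose=(-6,4,N); sL=45/212, sR=45/148; mL=-180/1961, mR=-45/212; mL+mR=-45/148 → advance -1; mR−mL=-945/7844 → turn -1·90°
n=4: pose=(-6,3,E); sL=18/65, sR=10/29; mL=-128/1885, mR=-18/65; mL+mR=-10/29 → advance -1; mR−mL=-394/1885 → turn -1·90°
n=5: pose=(-7,3,S); sL=45/137, sR=9/41; mL=612/5617, mR=-45/137; mL+mR=-9/41 → advance -1; mR−mL=-2457/5617 → turn -1·90°
n=6: pose=(-7,4,W); sL=90/373, sR=18/89; mL=1296/33197, mR=-90/373; mL+mR=-18/89 → advance -1; mR−mL=-9306/33197 → turn -1·90°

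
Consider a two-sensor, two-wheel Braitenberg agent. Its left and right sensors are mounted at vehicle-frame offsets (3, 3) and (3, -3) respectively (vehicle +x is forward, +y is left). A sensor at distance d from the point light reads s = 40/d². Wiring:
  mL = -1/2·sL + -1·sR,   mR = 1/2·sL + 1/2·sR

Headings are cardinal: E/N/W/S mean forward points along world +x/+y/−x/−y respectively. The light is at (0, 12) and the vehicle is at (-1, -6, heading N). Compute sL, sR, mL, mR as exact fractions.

left sensor world pos  = (-4, -3); dL² = 241
right sensor world pos = (2, -3); dR² = 229
sL = 40/241 = 40/241
sR = 40/229 = 40/229
mL = -1/2·sL + -1·sR = -14220/55189
mR = 1/2·sL + 1/2·sR = 9400/55189

40/241 40/229 -14220/55189 9400/55189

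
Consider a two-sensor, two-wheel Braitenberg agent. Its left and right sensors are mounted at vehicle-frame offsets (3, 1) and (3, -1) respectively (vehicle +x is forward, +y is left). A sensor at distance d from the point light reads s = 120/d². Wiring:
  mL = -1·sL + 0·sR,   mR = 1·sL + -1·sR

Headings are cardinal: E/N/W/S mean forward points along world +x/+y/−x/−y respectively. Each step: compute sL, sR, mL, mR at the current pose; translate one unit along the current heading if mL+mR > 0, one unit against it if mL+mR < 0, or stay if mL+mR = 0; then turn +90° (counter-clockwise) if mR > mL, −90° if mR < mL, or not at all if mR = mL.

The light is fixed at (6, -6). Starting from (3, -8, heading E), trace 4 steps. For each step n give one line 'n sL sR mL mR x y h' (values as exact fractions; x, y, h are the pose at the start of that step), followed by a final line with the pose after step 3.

n=0: pose=(3,-8,E); sL=120, sR=40/3; mL=-120, mR=320/3; mL+mR=-40/3 → advance -1; mR−mL=680/3 → turn +1·90°
n=1: pose=(2,-8,N); sL=60/13, sR=12; mL=-60/13, mR=-96/13; mL+mR=-12 → advance -1; mR−mL=-36/13 → turn -1·90°
n=2: pose=(2,-9,E); sL=24, sR=120/17; mL=-24, mR=288/17; mL+mR=-120/17 → advance -1; mR−mL=696/17 → turn +1·90°
n=3: pose=(1,-9,N); sL=10/3, sR=15/2; mL=-10/3, mR=-25/6; mL+mR=-15/2 → advance -1; mR−mL=-5/6 → turn -1·90°

0 120 40/3 -120 320/3 3 -8 E
1 60/13 12 -60/13 -96/13 2 -8 N
2 24 120/17 -24 288/17 2 -9 E
3 10/3 15/2 -10/3 -25/6 1 -9 N
final 1 -10 E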